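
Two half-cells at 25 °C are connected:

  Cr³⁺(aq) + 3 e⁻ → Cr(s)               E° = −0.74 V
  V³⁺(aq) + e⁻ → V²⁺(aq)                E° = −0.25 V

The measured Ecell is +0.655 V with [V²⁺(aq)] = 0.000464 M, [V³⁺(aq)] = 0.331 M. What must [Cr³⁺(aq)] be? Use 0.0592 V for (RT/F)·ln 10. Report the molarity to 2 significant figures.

1.6 M

The V³⁺/V²⁺ couple has the larger reduction potential, so it is the cathode: E°cell = −0.25 − (−0.74) = +0.49 V and n = 3.
Since E = E° − (0.0592/n)·log Q, log Q = n(E° − E)/0.0592 = −8.361.
For 3 V³⁺(aq) + Cr(s) → 3 V²⁺(aq) + Cr³⁺(aq), the reaction quotient is Q = ([V²⁺(aq)]^3·[Cr³⁺(aq)]) / [V³⁺(aq)]^3.
Isolating [Cr³⁺(aq)] in Q = 10^{−8.361} yields log [Cr³⁺(aq)] = 0.199, i.e. 1.6 M.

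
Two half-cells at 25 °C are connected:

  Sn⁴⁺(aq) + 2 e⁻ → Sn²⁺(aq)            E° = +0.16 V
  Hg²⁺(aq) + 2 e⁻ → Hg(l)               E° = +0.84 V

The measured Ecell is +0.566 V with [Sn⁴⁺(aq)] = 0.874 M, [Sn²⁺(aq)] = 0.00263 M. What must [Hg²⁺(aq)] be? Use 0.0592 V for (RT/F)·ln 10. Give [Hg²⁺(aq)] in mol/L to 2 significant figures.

Hg²⁺/Hg is the cathode (higher E°); E°cell = +0.84 − (+0.16) = +0.68 V with n = 2.
From the Nernst equation, log Q = n(E° − E)/0.0592 = 2·(+0.68 − (+0.566))/0.0592 = 3.851.
For Hg²⁺(aq) + Sn²⁺(aq) → Hg(l) + Sn⁴⁺(aq), the reaction quotient is Q = [Sn⁴⁺(aq)] / ([Hg²⁺(aq)]·[Sn²⁺(aq)]).
Isolating [Hg²⁺(aq)] in Q = 10^{3.851} yields log [Hg²⁺(aq)] = −1.329, i.e. 0.047 M.

0.047 M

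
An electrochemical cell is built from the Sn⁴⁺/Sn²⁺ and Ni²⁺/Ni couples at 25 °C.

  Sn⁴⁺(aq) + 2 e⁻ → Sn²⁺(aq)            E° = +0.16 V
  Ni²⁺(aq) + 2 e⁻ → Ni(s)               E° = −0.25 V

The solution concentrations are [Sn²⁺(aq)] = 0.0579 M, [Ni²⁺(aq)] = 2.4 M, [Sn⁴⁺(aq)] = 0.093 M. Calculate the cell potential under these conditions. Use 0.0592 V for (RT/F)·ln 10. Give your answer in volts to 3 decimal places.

+0.405 V

Sn⁴⁺/Sn²⁺ is reduced (cathode, E° = +0.16 V) and Ni²⁺/Ni is oxidized (anode).
The standard potential is +0.16 − (−0.25) = +0.41 V and the balanced reaction transfers n = 2 electrons.
For the overall reaction Sn⁴⁺(aq) + Ni(s) → Sn²⁺(aq) + Ni²⁺(aq), Q = ([Sn²⁺(aq)]·[Ni²⁺(aq)]) / [Sn⁴⁺(aq)] = 1.49, giving log Q = 0.174.
Applying E = E° − (RT ln10/nF)·log Q gives +0.41 − (0.0592/2)(0.174) = +0.405 V.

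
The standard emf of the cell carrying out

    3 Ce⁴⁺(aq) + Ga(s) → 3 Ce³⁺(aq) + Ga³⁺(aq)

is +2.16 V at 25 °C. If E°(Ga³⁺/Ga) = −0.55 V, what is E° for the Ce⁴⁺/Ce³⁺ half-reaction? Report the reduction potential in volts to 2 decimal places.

In the reaction as written the Ce⁴⁺/Ce³⁺ couple is reduced (cathode) and Ga³⁺/Ga is oxidized (anode), so E°cell = E°(Ce⁴⁺/Ce³⁺) − E°(Ga³⁺/Ga).
E°(Ce⁴⁺/Ce³⁺) = E°cell + E°(anode) = +2.16 + (−0.55) = +1.61 V.

+1.61 V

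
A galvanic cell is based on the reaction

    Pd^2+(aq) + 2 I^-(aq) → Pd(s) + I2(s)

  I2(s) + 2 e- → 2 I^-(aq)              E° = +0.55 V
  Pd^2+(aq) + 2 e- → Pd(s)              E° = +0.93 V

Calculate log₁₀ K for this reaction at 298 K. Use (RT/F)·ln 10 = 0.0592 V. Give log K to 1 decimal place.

The Pd²⁺/Pd couple is reduced (cathode); E°cell = +0.93 − (+0.55) = +0.38 V with n = 2.
At equilibrium E = 0, so log K = nE°cell / 0.0592 = (2)(+0.38) / 0.0592 = 12.8.

log K = 12.8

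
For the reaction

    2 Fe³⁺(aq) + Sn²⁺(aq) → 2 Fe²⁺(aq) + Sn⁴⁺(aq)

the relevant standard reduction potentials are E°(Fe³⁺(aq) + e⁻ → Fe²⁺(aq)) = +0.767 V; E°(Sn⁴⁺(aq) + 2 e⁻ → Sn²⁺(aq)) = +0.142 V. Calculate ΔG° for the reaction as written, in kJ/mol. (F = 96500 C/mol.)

−121 kJ/mol

In the reaction as written Fe³⁺(aq) is reduced, so the Fe³⁺/Fe²⁺ couple is the cathode and Sn⁴⁺/Sn²⁺ is the anode.
E°cell = +0.767 − (+0.142) = +0.625 V; balancing electrons gives n = 2.
ΔG° = −nFE°cell = −(2)(96500)(+0.625) J/mol = −121 kJ/mol.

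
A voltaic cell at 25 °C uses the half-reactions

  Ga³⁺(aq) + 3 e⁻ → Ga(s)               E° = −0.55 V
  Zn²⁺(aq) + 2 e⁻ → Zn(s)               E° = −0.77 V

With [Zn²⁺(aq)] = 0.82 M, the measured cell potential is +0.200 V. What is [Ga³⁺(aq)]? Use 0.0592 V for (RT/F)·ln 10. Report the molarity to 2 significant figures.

0.072 M

Ga³⁺/Ga is the cathode (higher E°); E°cell = −0.55 − (−0.77) = +0.22 V with n = 6.
From the Nernst equation, log Q = n(E° − E)/0.0592 = 6·(+0.22 − (+0.200))/0.0592 = 2.027.
Balancing electrons gives 2 Ga³⁺(aq) + 3 Zn(s) → 2 Ga(s) + 3 Zn²⁺(aq); thus Q = [Zn²⁺(aq)]^3 / [Ga³⁺(aq)]^2.
Substituting the known concentrations and solving, log [Ga³⁺(aq)] = −1.143 and [Ga³⁺(aq)] = 0.072 M.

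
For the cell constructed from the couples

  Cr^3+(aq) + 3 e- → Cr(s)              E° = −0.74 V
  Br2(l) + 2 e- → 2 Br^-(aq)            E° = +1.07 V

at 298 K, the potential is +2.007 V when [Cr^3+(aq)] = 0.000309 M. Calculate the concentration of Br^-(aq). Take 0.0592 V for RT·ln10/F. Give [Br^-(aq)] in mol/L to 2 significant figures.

0.0070 M

The Br₂/Br⁻ couple has the larger reduction potential, so it is the cathode: E°cell = +1.07 − (−0.74) = +1.81 V and n = 6.
Rearranging E = E° − (0.0592/n)·log Q gives log Q = 6(+1.81 − (+2.007))/0.0592 = −19.966.
The balanced reaction is 3 Br2(l) + 2 Cr(s) → 6 Br^-(aq) + 2 Cr^3+(aq), so Q = [Br^-(aq)]^6·[Cr^3+(aq)]^2.
Solving for the unknown gives log [Br^-(aq)] = −2.158, so [Br^-(aq)] ≈ 0.0070 M.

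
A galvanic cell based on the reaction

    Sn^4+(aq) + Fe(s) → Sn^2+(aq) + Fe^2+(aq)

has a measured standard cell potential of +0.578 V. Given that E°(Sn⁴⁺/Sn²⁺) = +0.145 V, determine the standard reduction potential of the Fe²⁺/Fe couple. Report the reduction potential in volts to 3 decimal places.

−0.433 V

In the reaction as written the Sn⁴⁺/Sn²⁺ couple is reduced (cathode) and Fe²⁺/Fe is oxidized (anode), so E°cell = E°(Sn⁴⁺/Sn²⁺) − E°(Fe²⁺/Fe).
E°(Fe²⁺/Fe) = E°(cathode) − E°cell = +0.145 − (+0.578) = −0.433 V.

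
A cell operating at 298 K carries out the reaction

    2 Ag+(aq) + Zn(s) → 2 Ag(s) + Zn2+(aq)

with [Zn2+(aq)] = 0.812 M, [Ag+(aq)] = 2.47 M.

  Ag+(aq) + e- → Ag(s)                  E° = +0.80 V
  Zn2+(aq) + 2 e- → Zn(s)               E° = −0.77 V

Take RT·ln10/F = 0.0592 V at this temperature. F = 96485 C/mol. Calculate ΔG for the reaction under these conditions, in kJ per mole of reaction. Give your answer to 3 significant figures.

−308 kJ/mol

E°cell = +0.80 − (−0.77) = +1.57 V; the balanced reaction transfers n = 2 electrons.
The reaction quotient is [Zn2+(aq)] / [Ag+(aq)]^2 = 0.133; by Nernst, E = +1.57 − (0.0592/2)(−0.876) = +1.5959 V.
ΔG = −nFE = −(2)(96485)(+1.5959) J/mol = −308 kJ/mol.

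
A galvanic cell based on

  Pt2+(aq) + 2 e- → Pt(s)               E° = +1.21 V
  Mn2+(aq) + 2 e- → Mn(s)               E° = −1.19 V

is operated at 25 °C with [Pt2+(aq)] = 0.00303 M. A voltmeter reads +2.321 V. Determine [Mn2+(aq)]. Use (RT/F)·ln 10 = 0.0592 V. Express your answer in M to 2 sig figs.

Pt²⁺/Pt is the cathode (higher E°); E°cell = +1.21 − (−1.19) = +2.40 V with n = 2.
Rearranging E = E° − (0.0592/n)·log Q gives log Q = 2(+2.40 − (+2.321))/0.0592 = 2.669.
For Pt2+(aq) + Mn(s) → Pt(s) + Mn2+(aq), the reaction quotient is Q = [Mn2+(aq)] / [Pt2+(aq)].
Solving for the unknown gives log [Mn2+(aq)] = 0.150, so [Mn2+(aq)] ≈ 1.4 M.

1.4 M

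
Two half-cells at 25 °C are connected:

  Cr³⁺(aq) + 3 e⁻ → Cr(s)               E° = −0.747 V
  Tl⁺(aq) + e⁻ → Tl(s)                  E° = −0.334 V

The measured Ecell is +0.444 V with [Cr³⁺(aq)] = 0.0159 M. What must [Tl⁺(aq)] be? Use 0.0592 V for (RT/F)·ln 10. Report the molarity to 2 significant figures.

0.84 M

With Tl⁺/Tl at the cathode and Cr³⁺/Cr at the anode, E°cell = −0.334 − (−0.747) = +0.413 V (n = 3).
From the Nernst equation, log Q = n(E° − E)/0.0592 = 3·(+0.413 − (+0.444))/0.0592 = −1.571.
For 3 Tl⁺(aq) + Cr(s) → 3 Tl(s) + Cr³⁺(aq), the reaction quotient is Q = [Cr³⁺(aq)] / [Tl⁺(aq)]^3.
Solving for the unknown gives log [Tl⁺(aq)] = −0.076, so [Tl⁺(aq)] ≈ 0.84 M.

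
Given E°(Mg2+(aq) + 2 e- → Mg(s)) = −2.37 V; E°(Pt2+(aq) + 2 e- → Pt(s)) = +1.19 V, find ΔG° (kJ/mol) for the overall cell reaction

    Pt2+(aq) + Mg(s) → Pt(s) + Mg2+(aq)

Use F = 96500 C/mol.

−687 kJ/mol

In the reaction as written Pt2+(aq) is reduced, so the Pt²⁺/Pt couple is the cathode and Mg²⁺/Mg is the anode.
E°cell = +1.19 − (−2.37) = +3.56 V; balancing electrons gives n = 2.
ΔG° = −nFE°cell = −(2)(96500)(+3.56) J/mol = −687 kJ/mol.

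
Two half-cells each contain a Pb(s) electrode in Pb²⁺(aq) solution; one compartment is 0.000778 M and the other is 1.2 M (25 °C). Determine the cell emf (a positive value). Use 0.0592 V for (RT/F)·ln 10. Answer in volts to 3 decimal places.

0.094 V

For a concentration cell E°cell = 0, since both electrodes use the same couple.
The compartment with the higher Pb²⁺(aq) concentration (1.2 M) acts as the cathode; ions are reduced there and produced at the dilute (0.000778 M) anode.
With n = 2, Ecell = −(0.0592/2)·log([dilute]/[conc]) = −(0.0592/2)·log(0.000778/1.2) = +0.094 V.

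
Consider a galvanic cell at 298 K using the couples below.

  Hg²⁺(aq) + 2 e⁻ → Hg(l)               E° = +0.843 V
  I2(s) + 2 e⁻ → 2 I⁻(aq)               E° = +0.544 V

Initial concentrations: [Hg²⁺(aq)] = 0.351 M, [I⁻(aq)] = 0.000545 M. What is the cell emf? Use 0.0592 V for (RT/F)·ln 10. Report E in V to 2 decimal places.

+0.09 V

Hg²⁺/Hg is reduced (cathode, E° = +0.843 V) and I₂/I⁻ is oxidized (anode).
E°cell = E°cat − E°an = +0.843 − (+0.544) = +0.299 V; n = 2.
Balancing gives Hg²⁺(aq) + 2 I⁻(aq) → Hg(l) + I2(s); hence Q = 1 / ([Hg²⁺(aq)]·[I⁻(aq)]^2) = 9.59×10^6 (log Q = 6.982).
Applying E = E° − (RT ln10/nF)·log Q gives +0.299 − (0.0592/2)(6.982) = +0.09 V.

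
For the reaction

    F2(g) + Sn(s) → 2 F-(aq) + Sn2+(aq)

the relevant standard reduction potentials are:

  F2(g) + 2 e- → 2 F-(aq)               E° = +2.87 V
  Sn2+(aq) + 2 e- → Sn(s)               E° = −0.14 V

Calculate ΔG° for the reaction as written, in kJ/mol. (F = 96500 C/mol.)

−581 kJ/mol

In the reaction as written F2(g) is reduced, so the F₂/F⁻ couple is the cathode and Sn²⁺/Sn is the anode.
E°cell = +2.87 − (−0.14) = +3.01 V; balancing electrons gives n = 2.
ΔG° = −nFE°cell = −(2)(96500)(+3.01) J/mol = −581 kJ/mol.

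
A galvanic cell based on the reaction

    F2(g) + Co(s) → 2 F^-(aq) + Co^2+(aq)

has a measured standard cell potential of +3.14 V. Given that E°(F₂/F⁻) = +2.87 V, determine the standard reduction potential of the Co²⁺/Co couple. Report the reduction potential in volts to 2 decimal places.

−0.27 V

In the reaction as written the F₂/F⁻ couple is reduced (cathode) and Co²⁺/Co is oxidized (anode), so E°cell = E°(F₂/F⁻) − E°(Co²⁺/Co).
E°(Co²⁺/Co) = E°(cathode) − E°cell = +2.87 − (+3.14) = −0.27 V.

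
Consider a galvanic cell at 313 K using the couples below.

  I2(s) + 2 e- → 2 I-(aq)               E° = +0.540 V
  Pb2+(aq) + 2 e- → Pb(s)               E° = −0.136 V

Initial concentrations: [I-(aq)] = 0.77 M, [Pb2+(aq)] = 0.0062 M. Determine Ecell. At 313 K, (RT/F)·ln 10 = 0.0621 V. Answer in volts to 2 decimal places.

The I₂/I⁻ couple has the more positive E°, so it is the cathode; Pb²⁺/Pb is the anode.
E°cell = +0.540 − (−0.136) = +0.676 V, with n = 2 electrons transferred.
The balanced reaction is I2(s) + Pb(s) → 2 I-(aq) + Pb2+(aq), so Q = [I-(aq)]^2·[Pb2+(aq)] = 0.00368 and log Q = −2.435.
By the Nernst equation, E = +0.676 − (0.0621/2)·(−2.435) = +0.75 V.

+0.75 V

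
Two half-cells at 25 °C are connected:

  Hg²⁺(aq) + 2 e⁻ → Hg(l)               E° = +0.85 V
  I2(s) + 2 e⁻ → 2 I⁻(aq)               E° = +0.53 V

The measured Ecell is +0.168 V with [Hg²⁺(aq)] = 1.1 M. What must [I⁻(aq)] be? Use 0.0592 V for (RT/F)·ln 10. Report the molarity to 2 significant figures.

The Hg²⁺/Hg couple has the larger reduction potential, so it is the cathode: E°cell = +0.85 − (+0.53) = +0.32 V and n = 2.
Rearranging E = E° − (0.0592/n)·log Q gives log Q = 2(+0.32 − (+0.168))/0.0592 = 5.135.
Balancing electrons gives Hg²⁺(aq) + 2 I⁻(aq) → Hg(l) + I2(s); thus Q = 1 / ([Hg²⁺(aq)]·[I⁻(aq)]^2).
Solving for the unknown gives log [I⁻(aq)] = −2.588, so [I⁻(aq)] ≈ 0.0026 M.

0.0026 M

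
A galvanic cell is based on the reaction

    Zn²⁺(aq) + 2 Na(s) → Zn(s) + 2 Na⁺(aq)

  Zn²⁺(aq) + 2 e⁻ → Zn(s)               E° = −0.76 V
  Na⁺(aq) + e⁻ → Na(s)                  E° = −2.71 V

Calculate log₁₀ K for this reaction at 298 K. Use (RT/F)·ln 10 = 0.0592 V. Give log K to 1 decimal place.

The Zn²⁺/Zn couple is reduced (cathode); E°cell = −0.76 − (−2.71) = +1.95 V with n = 2.
At equilibrium E = 0, so log K = nE°cell / 0.0592 = (2)(+1.95) / 0.0592 = 65.9.

log K = 65.9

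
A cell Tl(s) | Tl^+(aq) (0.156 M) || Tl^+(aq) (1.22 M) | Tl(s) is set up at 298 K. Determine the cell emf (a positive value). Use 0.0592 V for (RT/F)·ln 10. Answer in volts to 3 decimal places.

0.053 V

For a concentration cell E°cell = 0, since both electrodes use the same couple.
The compartment with the higher Tl^+(aq) concentration (1.22 M) acts as the cathode; ions are reduced there and produced at the dilute (0.156 M) anode.
With n = 1, Ecell = −(0.0592/1)·log([dilute]/[conc]) = −(0.0592/1)·log(0.156/1.22) = +0.053 V.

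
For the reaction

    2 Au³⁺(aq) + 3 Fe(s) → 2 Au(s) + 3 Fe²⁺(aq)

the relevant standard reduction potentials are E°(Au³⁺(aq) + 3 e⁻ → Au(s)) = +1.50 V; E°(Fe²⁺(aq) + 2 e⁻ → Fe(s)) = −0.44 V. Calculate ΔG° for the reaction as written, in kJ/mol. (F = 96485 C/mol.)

−1123 kJ/mol

In the reaction as written Au³⁺(aq) is reduced, so the Au³⁺/Au couple is the cathode and Fe²⁺/Fe is the anode.
E°cell = +1.50 − (−0.44) = +1.94 V; balancing electrons gives n = 6.
ΔG° = −nFE°cell = −(6)(96485)(+1.94) J/mol = −1123 kJ/mol.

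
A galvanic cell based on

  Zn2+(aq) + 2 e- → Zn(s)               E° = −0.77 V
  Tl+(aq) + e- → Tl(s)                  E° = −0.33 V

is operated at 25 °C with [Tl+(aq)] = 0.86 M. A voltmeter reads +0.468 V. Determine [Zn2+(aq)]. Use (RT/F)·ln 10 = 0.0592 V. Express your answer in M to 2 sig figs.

0.084 M

Tl⁺/Tl is the cathode (higher E°); E°cell = −0.33 − (−0.77) = +0.44 V with n = 2.
Rearranging E = E° − (0.0592/n)·log Q gives log Q = 2(+0.44 − (+0.468))/0.0592 = −0.946.
Balancing electrons gives 2 Tl+(aq) + Zn(s) → 2 Tl(s) + Zn2+(aq); thus Q = [Zn2+(aq)] / [Tl+(aq)]^2.
Substituting the known concentrations and solving, log [Zn2+(aq)] = −1.077 and [Zn2+(aq)] = 0.084 M.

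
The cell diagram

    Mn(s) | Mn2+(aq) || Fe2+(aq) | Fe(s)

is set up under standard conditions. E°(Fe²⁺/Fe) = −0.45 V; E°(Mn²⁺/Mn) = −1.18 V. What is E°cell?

+0.73 V

By convention the left-hand electrode in cell notation is the anode (oxidation) and the right-hand electrode is the cathode (reduction).
E°cell = E°(right) − E°(left) = −0.45 − (−1.18) = +0.73 V.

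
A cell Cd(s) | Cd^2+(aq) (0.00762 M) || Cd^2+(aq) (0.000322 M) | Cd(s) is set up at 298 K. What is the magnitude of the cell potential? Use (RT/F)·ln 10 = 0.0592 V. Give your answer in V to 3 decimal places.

0.041 V

For a concentration cell E°cell = 0, since both electrodes use the same couple.
The compartment with the higher Cd^2+(aq) concentration (0.00762 M) acts as the cathode; ions are reduced there and produced at the dilute (0.000322 M) anode.
With n = 2, Ecell = −(0.0592/2)·log([dilute]/[conc]) = −(0.0592/2)·log(0.000322/0.00762) = +0.041 V.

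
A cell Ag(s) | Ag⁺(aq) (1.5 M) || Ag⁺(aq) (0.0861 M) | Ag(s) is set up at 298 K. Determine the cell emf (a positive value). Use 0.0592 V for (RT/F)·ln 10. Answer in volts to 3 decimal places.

0.073 V

For a concentration cell E°cell = 0, since both electrodes use the same couple.
The compartment with the higher Ag⁺(aq) concentration (1.5 M) acts as the cathode; ions are reduced there and produced at the dilute (0.0861 M) anode.
With n = 1, Ecell = −(0.0592/1)·log([dilute]/[conc]) = −(0.0592/1)·log(0.0861/1.5) = +0.073 V.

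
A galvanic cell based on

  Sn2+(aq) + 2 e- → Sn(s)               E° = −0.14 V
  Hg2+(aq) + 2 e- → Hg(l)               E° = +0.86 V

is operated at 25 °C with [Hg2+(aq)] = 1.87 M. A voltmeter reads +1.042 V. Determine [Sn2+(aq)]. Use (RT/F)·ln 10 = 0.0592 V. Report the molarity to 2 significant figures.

Hg²⁺/Hg is the cathode (higher E°); E°cell = +0.86 − (−0.14) = +1.00 V with n = 2.
Since E = E° − (0.0592/n)·log Q, log Q = n(E° − E)/0.0592 = −1.419.
Balancing electrons gives Hg2+(aq) + Sn(s) → Hg(l) + Sn2+(aq); thus Q = [Sn2+(aq)] / [Hg2+(aq)].
Substituting the known concentrations and solving, log [Sn2+(aq)] = −1.147 and [Sn2+(aq)] = 0.071 M.

0.071 M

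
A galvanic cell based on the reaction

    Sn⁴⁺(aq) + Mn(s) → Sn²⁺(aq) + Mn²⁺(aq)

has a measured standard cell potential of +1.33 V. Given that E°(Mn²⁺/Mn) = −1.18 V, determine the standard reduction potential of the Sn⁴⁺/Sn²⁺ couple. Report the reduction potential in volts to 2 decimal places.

In the reaction as written the Sn⁴⁺/Sn²⁺ couple is reduced (cathode) and Mn²⁺/Mn is oxidized (anode), so E°cell = E°(Sn⁴⁺/Sn²⁺) − E°(Mn²⁺/Mn).
E°(Sn⁴⁺/Sn²⁺) = E°cell + E°(anode) = +1.33 + (−1.18) = +0.15 V.

+0.15 V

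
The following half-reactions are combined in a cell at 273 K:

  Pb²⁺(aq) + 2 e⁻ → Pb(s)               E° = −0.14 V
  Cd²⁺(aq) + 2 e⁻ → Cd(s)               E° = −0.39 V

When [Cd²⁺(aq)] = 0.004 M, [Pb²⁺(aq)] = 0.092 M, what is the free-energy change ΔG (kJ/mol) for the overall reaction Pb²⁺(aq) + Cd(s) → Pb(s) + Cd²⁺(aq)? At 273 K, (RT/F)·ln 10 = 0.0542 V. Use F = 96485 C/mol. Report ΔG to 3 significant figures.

With Pb²⁺/Pb reduced at the cathode, E°cell = −0.14 − (−0.39) = +0.25 V and n = 2.
The reaction quotient is [Cd²⁺(aq)] / [Pb²⁺(aq)] = 0.0435; by Nernst, E = +0.25 − (0.0542/2)(−1.362) = +0.2869 V.
Then ΔG = −nFE = −2 × 96485 × +0.2869 J/mol = −55.4 kJ/mol.

−55.4 kJ/mol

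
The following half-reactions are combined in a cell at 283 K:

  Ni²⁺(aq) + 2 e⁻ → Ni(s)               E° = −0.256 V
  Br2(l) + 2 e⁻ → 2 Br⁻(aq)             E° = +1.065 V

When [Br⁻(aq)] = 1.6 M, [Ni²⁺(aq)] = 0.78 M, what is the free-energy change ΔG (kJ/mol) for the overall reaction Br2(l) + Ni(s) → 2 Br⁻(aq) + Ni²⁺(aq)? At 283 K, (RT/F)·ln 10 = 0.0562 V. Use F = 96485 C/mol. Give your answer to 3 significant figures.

−253 kJ/mol

With Br₂/Br⁻ reduced at the cathode, E°cell = +1.065 − (−0.256) = +1.321 V and n = 2.
Q = [Br⁻(aq)]^2·[Ni²⁺(aq)] = 2, so log Q = 0.300 and E = +1.321 − (0.0562/2)(0.300) = +1.3126 V.
ΔG = −nFE = −(2)(96485)(+1.3126) J/mol = −253 kJ/mol.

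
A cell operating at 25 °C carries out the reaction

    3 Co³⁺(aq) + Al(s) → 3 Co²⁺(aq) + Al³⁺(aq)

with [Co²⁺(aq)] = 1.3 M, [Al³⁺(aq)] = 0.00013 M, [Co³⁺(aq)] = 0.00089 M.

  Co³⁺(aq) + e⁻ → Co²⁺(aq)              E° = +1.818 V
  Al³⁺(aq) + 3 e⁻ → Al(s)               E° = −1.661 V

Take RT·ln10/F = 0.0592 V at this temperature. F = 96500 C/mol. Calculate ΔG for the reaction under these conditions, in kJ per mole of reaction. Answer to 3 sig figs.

E°cell = +1.818 − (−1.661) = +3.479 V; the balanced reaction transfers n = 3 electrons.
Q = ([Co²⁺(aq)]^3·[Al³⁺(aq)]) / [Co³⁺(aq)]^3 = 4.05×10^5, so log Q = 5.608 and E = +3.479 − (0.0592/3)(5.608) = +3.3683 V.
Then ΔG = −nFE = −3 × 96500 × +3.3683 J/mol = −975 kJ/mol.

−975 kJ/mol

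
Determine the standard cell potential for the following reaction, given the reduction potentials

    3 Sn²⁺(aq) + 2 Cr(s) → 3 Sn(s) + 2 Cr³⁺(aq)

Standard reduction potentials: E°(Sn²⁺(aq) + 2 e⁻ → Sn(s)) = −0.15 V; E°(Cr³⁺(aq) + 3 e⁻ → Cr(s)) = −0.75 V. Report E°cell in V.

Sn²⁺(aq) gains electrons, so the Sn²⁺/Sn couple is the cathode; the Cr³⁺/Cr couple is the anode.
E°cell = E°(cathode) − E°(anode) = −0.15 − (−0.75) = +0.60 V.
The positive value indicates the reaction is spontaneous as written.

+0.60 V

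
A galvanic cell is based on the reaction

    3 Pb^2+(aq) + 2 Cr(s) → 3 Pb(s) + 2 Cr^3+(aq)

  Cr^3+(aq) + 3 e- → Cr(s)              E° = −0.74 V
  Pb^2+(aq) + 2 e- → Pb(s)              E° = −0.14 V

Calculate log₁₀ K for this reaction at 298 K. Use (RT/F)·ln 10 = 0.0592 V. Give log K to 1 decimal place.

The Pb²⁺/Pb couple is reduced (cathode); E°cell = −0.14 − (−0.74) = +0.60 V with n = 6.
At equilibrium E = 0, so log K = nE°cell / 0.0592 = (6)(+0.60) / 0.0592 = 60.8.

log K = 60.8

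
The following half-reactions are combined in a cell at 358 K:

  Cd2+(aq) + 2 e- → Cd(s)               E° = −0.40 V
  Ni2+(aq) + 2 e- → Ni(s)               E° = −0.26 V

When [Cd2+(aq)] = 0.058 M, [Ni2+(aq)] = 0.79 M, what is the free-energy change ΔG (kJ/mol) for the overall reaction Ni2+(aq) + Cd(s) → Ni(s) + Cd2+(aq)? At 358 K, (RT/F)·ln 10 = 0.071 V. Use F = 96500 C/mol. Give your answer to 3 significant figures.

−34.8 kJ/mol

E°cell = −0.26 − (−0.40) = +0.14 V; the balanced reaction transfers n = 2 electrons.
The reaction quotient is [Cd2+(aq)] / [Ni2+(aq)] = 0.0734; by Nernst, E = +0.14 − (0.071/2)(−1.134) = +0.1803 V.
Finally ΔG = −nFE = −(2)(96500 C/mol)(+0.1803 V) = −34.8 kJ/mol.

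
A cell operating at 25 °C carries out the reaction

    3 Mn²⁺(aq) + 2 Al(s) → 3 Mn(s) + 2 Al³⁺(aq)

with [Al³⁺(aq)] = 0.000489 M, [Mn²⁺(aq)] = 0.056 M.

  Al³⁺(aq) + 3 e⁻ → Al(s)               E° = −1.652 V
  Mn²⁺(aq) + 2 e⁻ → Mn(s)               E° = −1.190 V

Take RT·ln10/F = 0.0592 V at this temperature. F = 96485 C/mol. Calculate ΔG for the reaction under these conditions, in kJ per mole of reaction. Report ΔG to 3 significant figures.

With Mn²⁺/Mn reduced at the cathode, E°cell = −1.190 − (−1.652) = +0.462 V and n = 6.
Q = [Al³⁺(aq)]^2 / [Mn²⁺(aq)]^3 = 0.00136, so log Q = −2.866 and E = +0.462 − (0.0592/6)(−2.866) = +0.4903 V.
Finally ΔG = −nFE = −(6)(96485 C/mol)(+0.4903 V) = −284 kJ/mol.

−284 kJ/mol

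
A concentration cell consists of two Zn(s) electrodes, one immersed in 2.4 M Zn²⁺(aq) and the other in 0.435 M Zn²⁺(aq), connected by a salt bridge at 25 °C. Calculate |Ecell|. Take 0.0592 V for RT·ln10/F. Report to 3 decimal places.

0.022 V

For a concentration cell E°cell = 0, since both electrodes use the same couple.
The compartment with the higher Zn²⁺(aq) concentration (2.4 M) acts as the cathode; ions are reduced there and produced at the dilute (0.435 M) anode.
With n = 2, Ecell = −(0.0592/2)·log([dilute]/[conc]) = −(0.0592/2)·log(0.435/2.4) = +0.022 V.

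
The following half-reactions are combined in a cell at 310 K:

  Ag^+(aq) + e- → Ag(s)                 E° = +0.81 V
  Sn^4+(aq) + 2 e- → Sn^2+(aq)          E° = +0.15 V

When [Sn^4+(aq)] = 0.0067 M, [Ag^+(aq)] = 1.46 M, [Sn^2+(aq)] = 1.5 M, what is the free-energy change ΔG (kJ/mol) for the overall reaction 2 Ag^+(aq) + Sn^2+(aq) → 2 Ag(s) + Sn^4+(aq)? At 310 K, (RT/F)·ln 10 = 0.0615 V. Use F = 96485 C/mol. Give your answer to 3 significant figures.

−143 kJ/mol

E°cell = +0.81 − (+0.15) = +0.66 V; the balanced reaction transfers n = 2 electrons.
The reaction quotient is [Sn^4+(aq)] / ([Ag^+(aq)]^2·[Sn^2+(aq)]) = 0.0021; by Nernst, E = +0.66 − (0.0615/2)(−2.679) = +0.7424 V.
ΔG = −nFE = −(2)(96485)(+0.7424) J/mol = −143 kJ/mol.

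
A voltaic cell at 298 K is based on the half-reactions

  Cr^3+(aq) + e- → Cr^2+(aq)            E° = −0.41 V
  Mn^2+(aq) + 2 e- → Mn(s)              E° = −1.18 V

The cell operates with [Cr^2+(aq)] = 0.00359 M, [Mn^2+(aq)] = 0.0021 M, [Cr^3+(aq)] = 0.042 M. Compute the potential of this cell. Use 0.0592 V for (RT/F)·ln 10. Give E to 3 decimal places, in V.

Since E°(Cr³⁺/Cr²⁺) > E°(Mn²⁺/Mn), Cr³⁺/Cr²⁺ serves as the cathode.
E°cell = E°cat − E°an = −0.41 − (−1.18) = +0.77 V; n = 2.
Balancing gives 2 Cr^3+(aq) + Mn(s) → 2 Cr^2+(aq) + Mn^2+(aq); hence Q = ([Cr^2+(aq)]^2·[Mn^2+(aq)]) / [Cr^3+(aq)]^2 = 1.53×10^−5 (log Q = −4.814).
By the Nernst equation, E = +0.77 − (0.0592/2)·(−4.814) = +0.912 V.

+0.912 V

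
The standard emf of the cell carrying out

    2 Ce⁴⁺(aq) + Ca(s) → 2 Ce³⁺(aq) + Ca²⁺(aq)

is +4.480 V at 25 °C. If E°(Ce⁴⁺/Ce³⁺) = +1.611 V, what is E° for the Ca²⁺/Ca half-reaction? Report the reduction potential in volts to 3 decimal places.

In the reaction as written the Ce⁴⁺/Ce³⁺ couple is reduced (cathode) and Ca²⁺/Ca is oxidized (anode), so E°cell = E°(Ce⁴⁺/Ce³⁺) − E°(Ca²⁺/Ca).
E°(Ca²⁺/Ca) = E°(cathode) − E°cell = +1.611 − (+4.480) = −2.869 V.

−2.869 V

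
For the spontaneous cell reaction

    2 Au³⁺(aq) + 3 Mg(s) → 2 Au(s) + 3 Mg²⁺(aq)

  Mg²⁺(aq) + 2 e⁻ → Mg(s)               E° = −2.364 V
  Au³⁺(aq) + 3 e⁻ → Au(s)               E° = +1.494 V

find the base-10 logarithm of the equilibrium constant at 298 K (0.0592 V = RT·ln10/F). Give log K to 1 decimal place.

The Au³⁺/Au couple is reduced (cathode); E°cell = +1.494 − (−2.364) = +3.858 V with n = 6.
At equilibrium E = 0, so log K = nE°cell / 0.0592 = (6)(+3.858) / 0.0592 = 391.0.

log K = 391.0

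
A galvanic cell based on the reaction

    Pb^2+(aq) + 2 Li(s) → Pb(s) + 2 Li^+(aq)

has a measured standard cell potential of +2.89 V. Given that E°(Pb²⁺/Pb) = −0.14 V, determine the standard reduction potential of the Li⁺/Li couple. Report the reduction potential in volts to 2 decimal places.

−3.03 V

In the reaction as written the Pb²⁺/Pb couple is reduced (cathode) and Li⁺/Li is oxidized (anode), so E°cell = E°(Pb²⁺/Pb) − E°(Li⁺/Li).
E°(Li⁺/Li) = E°(cathode) − E°cell = −0.14 − (+2.89) = −3.03 V.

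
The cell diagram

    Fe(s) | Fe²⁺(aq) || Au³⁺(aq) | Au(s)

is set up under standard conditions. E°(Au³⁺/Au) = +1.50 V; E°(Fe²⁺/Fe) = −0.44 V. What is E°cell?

By convention the left-hand electrode in cell notation is the anode (oxidation) and the right-hand electrode is the cathode (reduction).
E°cell = E°(right) − E°(left) = +1.50 − (−0.44) = +1.94 V.

+1.94 V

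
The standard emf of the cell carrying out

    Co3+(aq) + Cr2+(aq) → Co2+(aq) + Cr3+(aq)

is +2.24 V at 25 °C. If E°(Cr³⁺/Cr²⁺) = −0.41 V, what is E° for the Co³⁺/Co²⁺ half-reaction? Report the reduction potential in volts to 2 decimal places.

In the reaction as written the Co³⁺/Co²⁺ couple is reduced (cathode) and Cr³⁺/Cr²⁺ is oxidized (anode), so E°cell = E°(Co³⁺/Co²⁺) − E°(Cr³⁺/Cr²⁺).
E°(Co³⁺/Co²⁺) = E°cell + E°(anode) = +2.24 + (−0.41) = +1.83 V.

+1.83 V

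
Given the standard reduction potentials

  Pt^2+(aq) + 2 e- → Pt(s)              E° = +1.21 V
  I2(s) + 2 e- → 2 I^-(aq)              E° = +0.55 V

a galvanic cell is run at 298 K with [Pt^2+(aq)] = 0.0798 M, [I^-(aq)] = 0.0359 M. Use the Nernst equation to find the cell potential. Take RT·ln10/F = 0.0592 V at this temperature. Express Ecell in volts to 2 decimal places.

Since E°(Pt²⁺/Pt) > E°(I₂/I⁻), Pt²⁺/Pt serves as the cathode.
E°cell = E°cat − E°an = +1.21 − (+0.55) = +0.66 V; n = 2.
For the overall reaction Pt^2+(aq) + 2 I^-(aq) → Pt(s) + I2(s), Q = 1 / ([Pt^2+(aq)]·[I^-(aq)]^2) = 9.72×10^3, giving log Q = 3.988.
Applying E = E° − (RT ln10/nF)·log Q gives +0.66 − (0.0592/2)(3.988) = +0.54 V.

+0.54 V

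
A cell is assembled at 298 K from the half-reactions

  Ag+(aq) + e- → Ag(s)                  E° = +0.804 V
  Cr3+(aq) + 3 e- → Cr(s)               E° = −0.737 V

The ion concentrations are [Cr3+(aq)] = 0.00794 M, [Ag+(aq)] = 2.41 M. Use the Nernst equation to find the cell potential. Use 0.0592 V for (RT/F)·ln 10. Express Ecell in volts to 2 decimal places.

+1.61 V

Since E°(Ag⁺/Ag) > E°(Cr³⁺/Cr), Ag⁺/Ag serves as the cathode.
E°cell = +0.804 − (−0.737) = +1.541 V, with n = 3 electrons transferred.
For the overall reaction 3 Ag+(aq) + Cr(s) → 3 Ag(s) + Cr3+(aq), Q = [Cr3+(aq)] / [Ag+(aq)]^3 = 0.000567, giving log Q = −3.246.
E = E° − (0.0592/n)·log Q = +1.541 − (0.0592/3)(−3.246) = +1.61 V.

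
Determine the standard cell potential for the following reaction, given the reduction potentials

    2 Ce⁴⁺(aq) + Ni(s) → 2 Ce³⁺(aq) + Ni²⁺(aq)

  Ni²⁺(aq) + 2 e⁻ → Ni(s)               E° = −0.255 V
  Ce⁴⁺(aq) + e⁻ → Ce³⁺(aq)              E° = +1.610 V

Ce⁴⁺(aq) gains electrons, so the Ce⁴⁺/Ce³⁺ couple is the cathode; the Ni²⁺/Ni couple is the anode.
E°cell = E°(cathode) − E°(anode) = +1.610 − (−0.255) = +1.865 V.

+1.865 V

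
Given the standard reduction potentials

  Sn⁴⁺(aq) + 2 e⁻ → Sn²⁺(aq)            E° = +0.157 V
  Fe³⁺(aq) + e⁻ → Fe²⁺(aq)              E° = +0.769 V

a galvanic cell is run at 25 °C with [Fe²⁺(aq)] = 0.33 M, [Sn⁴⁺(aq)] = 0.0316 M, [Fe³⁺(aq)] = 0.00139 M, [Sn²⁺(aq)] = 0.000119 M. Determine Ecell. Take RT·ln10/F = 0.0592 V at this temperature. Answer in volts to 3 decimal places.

Since E°(Fe³⁺/Fe²⁺) > E°(Sn⁴⁺/Sn²⁺), Fe³⁺/Fe²⁺ serves as the cathode.
E°cell = +0.769 − (+0.157) = +0.612 V, with n = 2 electrons transferred.
For the overall reaction 2 Fe³⁺(aq) + Sn²⁺(aq) → 2 Fe²⁺(aq) + Sn⁴⁺(aq), Q = ([Fe²⁺(aq)]^2·[Sn⁴⁺(aq)]) / ([Fe³⁺(aq)]^2·[Sn²⁺(aq)]) = 1.5×10^7, giving log Q = 7.175.
Applying E = E° − (RT ln10/nF)·log Q gives +0.612 − (0.0592/2)(7.175) = +0.400 V.

+0.400 V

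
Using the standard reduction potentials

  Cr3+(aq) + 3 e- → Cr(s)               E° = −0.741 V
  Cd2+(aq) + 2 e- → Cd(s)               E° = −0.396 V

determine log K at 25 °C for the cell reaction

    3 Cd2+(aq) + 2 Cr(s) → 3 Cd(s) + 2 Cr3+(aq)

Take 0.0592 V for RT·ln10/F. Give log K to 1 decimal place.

The Cd²⁺/Cd couple is reduced (cathode); E°cell = −0.396 − (−0.741) = +0.345 V with n = 6.
At equilibrium E = 0, so log K = nE°cell / 0.0592 = (6)(+0.345) / 0.0592 = 35.0.

log K = 35.0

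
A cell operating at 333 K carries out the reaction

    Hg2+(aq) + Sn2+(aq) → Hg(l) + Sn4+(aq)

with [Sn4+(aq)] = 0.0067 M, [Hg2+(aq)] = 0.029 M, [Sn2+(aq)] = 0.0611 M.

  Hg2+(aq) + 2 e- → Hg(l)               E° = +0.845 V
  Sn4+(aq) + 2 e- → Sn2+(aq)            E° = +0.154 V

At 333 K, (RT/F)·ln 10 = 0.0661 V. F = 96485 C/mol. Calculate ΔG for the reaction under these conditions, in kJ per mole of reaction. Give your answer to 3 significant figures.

The standard cell potential is +0.845 − (+0.154) = +0.691 V, with n = 2 electrons in the balanced equation.
Q = [Sn4+(aq)] / ([Hg2+(aq)]·[Sn2+(aq)]) = 3.78, so log Q = 0.578 and E = +0.691 − (0.0661/2)(0.578) = +0.6719 V.
ΔG = −nFE = −(2)(96485)(+0.6719) J/mol = −130 kJ/mol.

−130 kJ/mol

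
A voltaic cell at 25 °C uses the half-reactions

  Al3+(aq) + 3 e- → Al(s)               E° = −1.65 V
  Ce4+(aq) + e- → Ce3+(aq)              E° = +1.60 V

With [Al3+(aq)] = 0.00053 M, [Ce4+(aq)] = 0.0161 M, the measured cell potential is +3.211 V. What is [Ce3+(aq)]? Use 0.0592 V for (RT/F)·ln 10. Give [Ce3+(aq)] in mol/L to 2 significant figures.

0.91 M

The Ce⁴⁺/Ce³⁺ couple has the larger reduction potential, so it is the cathode: E°cell = +1.60 − (−1.65) = +3.25 V and n = 3.
Rearranging E = E° − (0.0592/n)·log Q gives log Q = 3(+3.25 − (+3.211))/0.0592 = 1.976.
For 3 Ce4+(aq) + Al(s) → 3 Ce3+(aq) + Al3+(aq), the reaction quotient is Q = ([Ce3+(aq)]^3·[Al3+(aq)]) / [Ce4+(aq)]^3.
Solving for the unknown gives log [Ce3+(aq)] = −0.043, so [Ce3+(aq)] ≈ 0.91 M.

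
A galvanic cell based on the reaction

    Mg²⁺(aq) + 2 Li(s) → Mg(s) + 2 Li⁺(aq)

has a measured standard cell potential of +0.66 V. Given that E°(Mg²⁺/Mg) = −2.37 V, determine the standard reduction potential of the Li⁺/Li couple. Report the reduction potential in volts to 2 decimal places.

−3.03 V

In the reaction as written the Mg²⁺/Mg couple is reduced (cathode) and Li⁺/Li is oxidized (anode), so E°cell = E°(Mg²⁺/Mg) − E°(Li⁺/Li).
E°(Li⁺/Li) = E°(cathode) − E°cell = −2.37 − (+0.66) = −3.03 V.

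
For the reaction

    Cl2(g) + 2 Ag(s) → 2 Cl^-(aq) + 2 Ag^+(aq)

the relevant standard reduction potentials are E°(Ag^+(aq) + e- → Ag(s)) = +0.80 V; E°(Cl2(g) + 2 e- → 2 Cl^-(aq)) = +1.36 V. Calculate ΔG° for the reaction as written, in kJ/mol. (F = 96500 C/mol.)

−108 kJ/mol

In the reaction as written Cl2(g) is reduced, so the Cl₂/Cl⁻ couple is the cathode and Ag⁺/Ag is the anode.
E°cell = +1.36 − (+0.80) = +0.56 V; balancing electrons gives n = 2.
ΔG° = −nFE°cell = −(2)(96500)(+0.56) J/mol = −108 kJ/mol.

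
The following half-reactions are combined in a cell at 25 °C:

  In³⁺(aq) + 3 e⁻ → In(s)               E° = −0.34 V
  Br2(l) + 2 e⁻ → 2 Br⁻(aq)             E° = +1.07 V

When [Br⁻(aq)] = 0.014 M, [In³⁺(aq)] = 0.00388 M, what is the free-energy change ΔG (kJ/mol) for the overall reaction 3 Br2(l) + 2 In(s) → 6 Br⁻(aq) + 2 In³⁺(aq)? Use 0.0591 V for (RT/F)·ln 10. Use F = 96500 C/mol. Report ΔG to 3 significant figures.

−907 kJ/mol

The standard cell potential is +1.07 − (−0.34) = +1.41 V, with n = 6 electrons in the balanced equation.
Here Q = [Br⁻(aq)]^6·[In³⁺(aq)]^2 = 1.13×10^−16 (log Q = −15.946), giving E = +1.41 − (0.0591/6)·(−15.946) = +1.5671 V.
Then ΔG = −nFE = −6 × 96500 × +1.5671 J/mol = −907 kJ/mol.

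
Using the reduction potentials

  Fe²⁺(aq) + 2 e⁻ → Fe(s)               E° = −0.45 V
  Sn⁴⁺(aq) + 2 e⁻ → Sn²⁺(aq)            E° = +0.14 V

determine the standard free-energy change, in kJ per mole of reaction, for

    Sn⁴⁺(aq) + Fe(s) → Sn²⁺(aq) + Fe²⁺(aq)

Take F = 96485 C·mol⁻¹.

−114 kJ/mol

In the reaction as written Sn⁴⁺(aq) is reduced, so the Sn⁴⁺/Sn²⁺ couple is the cathode and Fe²⁺/Fe is the anode.
E°cell = +0.14 − (−0.45) = +0.59 V; balancing electrons gives n = 2.
ΔG° = −nFE°cell = −(2)(96485)(+0.59) J/mol = −114 kJ/mol.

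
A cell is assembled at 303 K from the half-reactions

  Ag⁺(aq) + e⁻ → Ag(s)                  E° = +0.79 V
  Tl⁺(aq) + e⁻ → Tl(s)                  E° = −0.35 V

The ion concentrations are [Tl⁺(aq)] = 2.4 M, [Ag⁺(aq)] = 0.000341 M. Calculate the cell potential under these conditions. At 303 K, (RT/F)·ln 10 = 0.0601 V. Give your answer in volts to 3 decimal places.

The Ag⁺/Ag couple has the more positive E°, so it is the cathode; Tl⁺/Tl is the anode.
The standard potential is +0.79 − (−0.35) = +1.14 V and the balanced reaction transfers n = 1 electron.
The balanced reaction is Ag⁺(aq) + Tl(s) → Ag(s) + Tl⁺(aq), so Q = [Tl⁺(aq)] / [Ag⁺(aq)] = 7.04×10^3 and log Q = 3.847.
Applying E = E° − (RT ln10/nF)·log Q gives +1.14 − (0.0601/1)(3.847) = +0.909 V.

+0.909 V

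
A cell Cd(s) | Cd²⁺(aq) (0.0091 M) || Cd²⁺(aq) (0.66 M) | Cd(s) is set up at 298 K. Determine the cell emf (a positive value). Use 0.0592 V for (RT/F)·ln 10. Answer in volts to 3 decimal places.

For a concentration cell E°cell = 0, since both electrodes use the same couple.
The compartment with the higher Cd²⁺(aq) concentration (0.66 M) acts as the cathode; ions are reduced there and produced at the dilute (0.0091 M) anode.
With n = 2, Ecell = −(0.0592/2)·log([dilute]/[conc]) = −(0.0592/2)·log(0.0091/0.66) = +0.055 V.

0.055 V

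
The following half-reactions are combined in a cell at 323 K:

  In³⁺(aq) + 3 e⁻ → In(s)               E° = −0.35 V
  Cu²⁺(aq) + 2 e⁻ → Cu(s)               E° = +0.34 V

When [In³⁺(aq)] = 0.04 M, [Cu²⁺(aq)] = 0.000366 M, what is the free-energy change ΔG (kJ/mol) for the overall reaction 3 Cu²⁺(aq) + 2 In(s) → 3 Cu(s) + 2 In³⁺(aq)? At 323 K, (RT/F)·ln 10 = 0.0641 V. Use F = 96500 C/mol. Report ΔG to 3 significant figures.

The standard cell potential is +0.34 − (−0.35) = +0.69 V, with n = 6 electrons in the balanced equation.
Q = [In³⁺(aq)]^2 / [Cu²⁺(aq)]^3 = 3.26×10^7, so log Q = 7.514 and E = +0.69 − (0.0641/6)(7.514) = +0.6097 V.
ΔG = −nFE = −(6)(96500)(+0.6097) J/mol = −353 kJ/mol.

−353 kJ/mol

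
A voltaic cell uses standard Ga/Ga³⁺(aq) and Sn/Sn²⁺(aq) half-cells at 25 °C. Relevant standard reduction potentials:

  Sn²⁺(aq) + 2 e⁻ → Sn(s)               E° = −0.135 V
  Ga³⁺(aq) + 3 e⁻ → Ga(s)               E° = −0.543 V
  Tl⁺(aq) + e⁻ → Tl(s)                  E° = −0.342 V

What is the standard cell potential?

+0.408 V

Of the two couples in this cell, the one with the more positive reduction potential is reduced at the cathode: here that is Sn²⁺/Sn (−0.135 V); Ga³⁺/Ga (−0.543 V) is the anode.
E°cell = E°(cathode) − E°(anode) = −0.135 − (−0.543) = +0.408 V.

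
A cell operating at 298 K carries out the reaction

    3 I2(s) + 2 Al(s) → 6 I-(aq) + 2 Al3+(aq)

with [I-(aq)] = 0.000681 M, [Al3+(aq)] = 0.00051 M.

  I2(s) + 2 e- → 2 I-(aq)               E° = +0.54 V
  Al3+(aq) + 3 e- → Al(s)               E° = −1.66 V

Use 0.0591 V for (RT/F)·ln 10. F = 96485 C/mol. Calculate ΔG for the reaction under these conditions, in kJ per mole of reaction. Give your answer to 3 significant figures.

−1420 kJ/mol

With I₂/I⁻ reduced at the cathode, E°cell = +0.54 − (−1.66) = +2.20 V and n = 6.
The reaction quotient is [I-(aq)]^6·[Al3+(aq)]^2 = 2.59×10^−26; by Nernst, E = +2.20 − (0.0591/6)(−25.586) = +2.4520 V.
Then ΔG = −nFE = −6 × 96485 × +2.4520 J/mol = −1420 kJ/mol.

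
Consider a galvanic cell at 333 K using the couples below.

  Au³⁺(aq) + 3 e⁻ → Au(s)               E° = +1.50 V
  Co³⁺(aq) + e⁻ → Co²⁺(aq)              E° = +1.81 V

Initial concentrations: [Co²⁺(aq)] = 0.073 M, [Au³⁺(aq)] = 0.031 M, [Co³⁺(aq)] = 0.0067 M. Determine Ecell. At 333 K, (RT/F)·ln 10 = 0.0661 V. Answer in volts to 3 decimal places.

Since E°(Co³⁺/Co²⁺) > E°(Au³⁺/Au), Co³⁺/Co²⁺ serves as the cathode.
E°cell = +1.81 − (+1.50) = +0.31 V, with n = 3 electrons transferred.
Balancing gives 3 Co³⁺(aq) + Au(s) → 3 Co²⁺(aq) + Au³⁺(aq); hence Q = ([Co²⁺(aq)]^3·[Au³⁺(aq)]) / [Co³⁺(aq)]^3 = 40.1 (log Q = 1.603).
E = E° − (0.0661/n)·log Q = +0.31 − (0.0661/3)(1.603) = +0.275 V.

+0.275 V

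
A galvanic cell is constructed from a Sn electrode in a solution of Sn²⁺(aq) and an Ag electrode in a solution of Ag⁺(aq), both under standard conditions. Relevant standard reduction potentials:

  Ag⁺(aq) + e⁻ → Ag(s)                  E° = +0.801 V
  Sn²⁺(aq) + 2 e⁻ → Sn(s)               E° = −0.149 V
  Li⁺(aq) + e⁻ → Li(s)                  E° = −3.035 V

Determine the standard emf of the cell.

Of the two couples in this cell, the one with the more positive reduction potential is reduced at the cathode: here that is Ag⁺/Ag (+0.801 V); Sn²⁺/Sn (−0.149 V) is the anode.
E°cell = E°(cathode) − E°(anode) = +0.801 − (−0.149) = +0.950 V.

+0.950 V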